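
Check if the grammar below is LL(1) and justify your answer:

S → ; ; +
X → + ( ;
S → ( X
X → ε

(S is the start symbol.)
Yes, the grammar is LL(1).

A grammar is LL(1) if for each non-terminal N with multiple productions, the predict sets of those productions are pairwise disjoint, where PREDICT(N → α) = (FIRST(α) \ {ε}) ∪ (FOLLOW(N) if α ⇒* ε).

Relevant sets:
  FOLLOW(X) = { $ }

For S:
  PREDICT(S → ';' ';' '+') = { ';' }
  PREDICT(S → '(' X) = { '(' }
For X:
  PREDICT(X → '+' '(' ';') = { '+' }
  PREDICT(X → ε) = { $ }

All predict sets are disjoint. The grammar IS LL(1).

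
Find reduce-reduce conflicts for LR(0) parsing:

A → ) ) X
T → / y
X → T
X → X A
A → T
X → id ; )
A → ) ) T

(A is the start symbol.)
Yes — I7: [A → ) ) T .] vs [X → T .]

A reduce-reduce conflict occurs when an LR(0) state has two complete items [A → α .] and [B → β .] — both call for a reduction, and with no lookahead the parser cannot choose between them.

Augment with A' → A and build the canonical LR(0) collection (I0 = CLOSURE({[A' → . A]}), then GOTO on every symbol after a dot until no new states appear). It has 13 states:
  I0: { [A → . ) ) T], [A → . ) ) X], [A → . T], [A' → . A], [T → . / y] }  — shift
  I1: { [A → ) . ) T], [A → ) . ) X] }  — shift
  I2: { [T → / . y] }  — shift
  I3: { [A' → A .] }  — accept
  I4: { [A → T .] }  — reduce
  I5: { [T → / y .] }  — reduce
  I6: { [A → ) ) . T], [A → ) ) . X], [T → . / y], [X → . T], [X → . X A], [X → . id ; )] }  — shift
  I7: { [A → ) ) T .], [X → T .] }  — 2 reduces
  I8: { [A → ) ) X .], [A → . ) ) T], [A → . ) ) X], [A → . T], [T → . / y], [X → X . A] }  — shift, reduce
  I9: { [X → id . ; )] }  — shift
  I10: { [X → id ; . )] }  — shift
  I11: { [X → id ; ) .] }  — reduce
  I12: { [X → X A .] }  — reduce

I7 contains complete items [A → ) ) T .], [X → T .] — reduce-reduce conflict.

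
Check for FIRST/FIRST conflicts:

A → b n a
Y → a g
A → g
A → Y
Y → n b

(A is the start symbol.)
No FIRST/FIRST conflicts.

FIRST sets of the non-terminals at (or reachable through a nullable prefix from) the front of some alternative:
  FIRST(Y) = { 'a', 'n' }

Productions for A:
  A → b n a: FIRST = { 'b' }
  A → g: FIRST = { 'g' }
  A → Y: FIRST = { 'a', 'n' }
Productions for Y:
  Y → a g: FIRST = { 'a' }
  Y → n b: FIRST = { 'n' }

All alternatives of each non-terminal have pairwise disjoint FIRST sets.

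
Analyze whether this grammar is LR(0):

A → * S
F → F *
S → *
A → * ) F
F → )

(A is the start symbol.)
No. Shift-reduce conflict between [A → * ) F .] and [F → F . *]

A grammar is LR(0) if no state in the canonical LR(0) collection has:
  - both a shift item (dot before a terminal) and a complete item (shift-reduce conflict), or
  - two or more complete items (reduce-reduce conflict; the accept item [A' → A .] counts as a complete item here).

Augment with A' → A and build the canonical LR(0) collection (I0 = CLOSURE({[A' → . A]}), then GOTO on every symbol after a dot until no new states appear). It has 9 states:
  I0: { [A → . * ) F], [A → . * S], [A' → . A] }  — shift
  I1: { [A → * . ) F], [A → * . S], [S → . *] }  — shift
  I2: { [A' → A .] }  — accept
  I3: { [A → * ) . F], [F → . )], [F → . F *] }  — shift
  I4: { [S → * .] }  — reduce
  I5: { [A → * S .] }  — reduce
  I6: { [F → ) .] }  — reduce
  I7: { [A → * ) F .], [F → F . *] }  — shift, reduce
  I8: { [F → F * .] }  — reduce

Conflict in state I7:
  Shift-reduce conflict between [A → * ) F .] and [F → F . *]
So the grammar is NOT LR(0).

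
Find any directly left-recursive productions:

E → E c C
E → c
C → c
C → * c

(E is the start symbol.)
Yes, E is left-recursive

Direct left recursion occurs when N → N α for some non-terminal N (the right-hand side begins with the left-hand side itself).

E → E c C: LEFT RECURSIVE (starts with E)
E → c: starts with c
C → c: starts with c
C → * c: starts with '*'

The grammar has direct left recursion on: E.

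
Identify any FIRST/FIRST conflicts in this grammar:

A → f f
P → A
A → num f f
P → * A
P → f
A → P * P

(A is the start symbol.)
Yes. A → f f / A → P '*' P on { 'f' }; A → num f f / A → P '*' P on { 'num' }; P → A / P → '*' A on { '*' }; P → A / P → f on { 'f' }

FIRST sets of the non-terminals at (or reachable through a nullable prefix from) the front of some alternative:
  FIRST(P) = { '*', 'f', 'num' }
  FIRST(A) = { '*', 'f', 'num' }

Productions for A:
  A → f f: FIRST = { 'f' }
  A → num f f: FIRST = { 'num' }
  A → P * P: FIRST = { '*', 'f', 'num' }
Productions for P:
  P → A: FIRST = { '*', 'f', 'num' }
  P → * A: FIRST = { '*' }
  P → f: FIRST = { 'f' }

Conflict for A: A → f f and A → P * P
  Overlap: { 'f' }
Conflict for A: A → num f f and A → P * P
  Overlap: { 'num' }
Conflict for P: P → A and P → * A
  Overlap: { '*' }
Conflict for P: P → A and P → f
  Overlap: { 'f' }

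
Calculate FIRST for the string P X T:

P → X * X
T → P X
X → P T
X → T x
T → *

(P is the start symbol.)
{ '*' }

FIRST sets of the non-terminals involved (from the grammar, by fixed-point iteration):
  FIRST(P) = { '*' }

To compute FIRST(P X T), process the symbols left to right:
Symbol P is a non-terminal. Add FIRST(P) \ {ε} = { '*' }
P is not nullable (ε ∉ FIRST(P)), so stop here.
FIRST(P X T) = { '*' }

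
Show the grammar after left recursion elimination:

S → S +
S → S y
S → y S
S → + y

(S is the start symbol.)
S is directly left-recursive. The standard transformation for
  A → A α₁ | ... | A α_m | β₁ | ... | β_n
is
  A  → β₁ A' | ... | β_n A'
  A' → α₁ A' | ... | α_m A' | ε

S → y S becomes S → y S S'
S → + y becomes S → + y S'
S → S + becomes S' → + S'
S → S y becomes S' → y S'
Add S' → ε

Resulting grammar:
S → y S S'
S → + y S'
S' → + S'
S' → y S'
S' → ε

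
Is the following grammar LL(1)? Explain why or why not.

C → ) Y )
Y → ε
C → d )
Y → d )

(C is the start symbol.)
Yes, the grammar is LL(1).

A grammar is LL(1) if for each non-terminal N with multiple productions, the predict sets of those productions are pairwise disjoint, where PREDICT(N → α) = (FIRST(α) \ {ε}) ∪ (FOLLOW(N) if α ⇒* ε).

Relevant sets:
  FOLLOW(Y) = { ')' }

For C:
  PREDICT(C → ')' Y ')') = { ')' }
  PREDICT(C → d ')') = { 'd' }
For Y:
  PREDICT(Y → ε) = { ')' }
  PREDICT(Y → d ')') = { 'd' }

All predict sets are disjoint. The grammar IS LL(1).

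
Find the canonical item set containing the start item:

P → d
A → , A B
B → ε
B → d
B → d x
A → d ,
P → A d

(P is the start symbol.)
First, augment the grammar with P' → P
I₀ = CLOSURE({ [P' → . P] }):
  [P' → . P] has the dot before P: add [P → . d], [P → . A d]
  [P → . A d] has the dot before A: add [A → . , A B], [A → . d ,]
No further items can be added.

I₀ = { [A → . , A B], [A → . d ,], [P → . A d], [P → . d], [P' → . P] }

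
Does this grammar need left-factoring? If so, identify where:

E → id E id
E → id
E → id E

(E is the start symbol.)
Yes, E has productions with common prefix 'id'

Left-factoring is needed when two productions for the same non-terminal
share a common prefix on the right-hand side.

Productions for E:
  E → id E id
  E → id
  E → id E

Found common prefix 'id' in productions for E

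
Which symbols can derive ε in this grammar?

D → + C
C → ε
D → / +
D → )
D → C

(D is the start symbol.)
ε-productions: C → ε
So C is immediately nullable.
D → C: every symbol on the right is nullable, so D is nullable too.
Every non-terminal is now nullable.
Nullable = { 'C', 'D' }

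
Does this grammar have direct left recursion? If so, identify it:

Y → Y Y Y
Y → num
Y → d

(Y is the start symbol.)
Direct left recursion occurs when N → N α for some non-terminal N (the right-hand side begins with the left-hand side itself).

Y → Y Y Y: LEFT RECURSIVE (starts with Y)
Y → num: starts with num
Y → d: starts with d

The grammar has direct left recursion on: Y.

Answer: Yes, Y is left-recursive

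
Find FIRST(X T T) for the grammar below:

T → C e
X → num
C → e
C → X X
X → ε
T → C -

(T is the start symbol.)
{ '-', 'e', 'num' }

FIRST sets of the non-terminals involved (from the grammar, by fixed-point iteration):
  FIRST(X) = { 'num', ε }
  FIRST(T) = { '-', 'e', 'num' }

To compute FIRST(X T T), process the symbols left to right:
Symbol X is a non-terminal. Add FIRST(X) \ {ε} = { 'num' }
X is nullable (ε ∈ FIRST(X)), continue to the next symbol.
Symbol T is a non-terminal. Add FIRST(T) \ {ε} = { '-', 'e', 'num' }
T is not nullable (ε ∉ FIRST(T)), so stop here.
FIRST(X T T) = { '-', 'e', 'num' }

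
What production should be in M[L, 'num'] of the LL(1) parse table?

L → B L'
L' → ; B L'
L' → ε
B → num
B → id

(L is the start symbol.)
L → B L'

To find M[L, 'num'], we find productions for L where 'num' is in the predict set (PREDICT(N → α) = (FIRST(α) \ {ε}) ∪ (FOLLOW(N) if α ⇒* ε)).

Relevant sets:
  FIRST(B) = { 'id', 'num' }

L → B L': PREDICT = { 'id', 'num' }
  'num' is in predict set, so this production goes in M[L, 'num']

M[L, 'num'] = L → B L'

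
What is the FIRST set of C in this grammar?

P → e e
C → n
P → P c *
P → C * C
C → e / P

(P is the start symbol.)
{ 'e', 'n' }

To compute FIRST(C), examine every production with C on the left-hand side, reading each right-hand side left to right until a non-nullable symbol is reached.

From C → n:
  - n is a terminal: add 'n' and stop
From C → e / P:
  - e is a terminal: add 'e' and stop

Collecting: FIRST(C) = { 'e', 'n' }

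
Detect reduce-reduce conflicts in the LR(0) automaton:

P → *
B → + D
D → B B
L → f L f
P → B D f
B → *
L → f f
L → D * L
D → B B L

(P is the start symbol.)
Yes — I1: [B → * .] vs [P → * .]

A reduce-reduce conflict occurs when an LR(0) state has two complete items [A → α .] and [B → β .] — both call for a reduction, and with no lookahead the parser cannot choose between them.

Augment with P' → P and build the canonical LR(0) collection (I0 = CLOSURE({[P' → . P]}), then GOTO on every symbol after a dot until no new states appear). It has 19 states:
  I0: { [B → . *], [B → . + D], [P → . *], [P → . B D f], [P' → . P] }  — shift
  I1: { [B → * .], [P → * .] }  — 2 reduces
  I2: { [B → + . D], [B → . *], [B → . + D], [D → . B B L], [D → . B B] }  — shift
  I3: { [B → . *], [B → . + D], [D → . B B L], [D → . B B], [P → B . D f] }  — shift
  I4: { [P' → P .] }  — accept
  I5: { [B → * .] }  — reduce
  I6: { [B → . *], [B → . + D], [D → B . B L], [D → B . B] }  — shift
  I7: { [P → B D . f] }  — shift
  I8: { [P → B D f .] }  — reduce
  I9: { [B → . *], [B → . + D], [D → . B B L], [D → . B B], [D → B B . L], [D → B B .], [L → . D * L], [L → . f L f], [L → . f f] }  — shift, reduce
  I10: { [L → D . * L] }  — shift
  I11: { [D → B B L .] }  — reduce
  I12: { [B → . *], [B → . + D], [D → . B B L], [D → . B B], [L → . D * L], [L → . f L f], [L → . f f], [L → f . L f], [L → f . f] }  — shift
  I13: { [L → f L . f] }  — shift
  I14: { [B → . *], [B → . + D], [D → . B B L], [D → . B B], [L → . D * L], [L → . f L f], [L → . f f], [L → f . L f], [L → f . f], [L → f f .] }  — shift, reduce
  I15: { [L → f L f .] }  — reduce
  I16: { [B → . *], [B → . + D], [D → . B B L], [D → . B B], [L → . D * L], [L → . f L f], [L → . f f], [L → D * . L] }  — shift
  I17: { [L → D * L .] }  — reduce
  I18: { [B → + D .] }  — reduce

I1 contains complete items [B → * .], [P → * .] — reduce-reduce conflict.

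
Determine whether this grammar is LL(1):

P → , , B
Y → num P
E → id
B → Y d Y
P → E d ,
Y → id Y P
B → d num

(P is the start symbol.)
Yes, the grammar is LL(1).

A grammar is LL(1) if for each non-terminal N with multiple productions, the predict sets of those productions are pairwise disjoint, where PREDICT(N → α) = (FIRST(α) \ {ε}) ∪ (FOLLOW(N) if α ⇒* ε).

Relevant sets:
  FIRST(E) = { 'id' }
  FIRST(Y) = { 'id', 'num' }

For P:
  PREDICT(P → ',' ',' B) = { ',' }
  PREDICT(P → E d ',') = { 'id' }
For Y:
  PREDICT(Y → num P) = { 'num' }
  PREDICT(Y → id Y P) = { 'id' }
For B:
  PREDICT(B → Y d Y) = { 'id', 'num' }
  PREDICT(B → d num) = { 'd' }
E has a single production, so nothing to check there.

All predict sets are disjoint. The grammar IS LL(1).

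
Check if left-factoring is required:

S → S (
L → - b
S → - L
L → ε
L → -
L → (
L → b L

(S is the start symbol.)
Yes, L has productions with common prefix '-'

Left-factoring is needed when two productions for the same non-terminal
share a common prefix on the right-hand side.

Productions for S:
  S → S (
  S → - L
Productions for L:
  L → - b
  L → ε
  L → -
  L → (
  L → b L

Found common prefix '-' in productions for L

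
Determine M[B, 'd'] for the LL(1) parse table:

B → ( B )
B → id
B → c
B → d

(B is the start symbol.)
To find M[B, 'd'], we find productions for B where 'd' is in the predict set (PREDICT(N → α) = (FIRST(α) \ {ε}) ∪ (FOLLOW(N) if α ⇒* ε)).

B → ( B ): PREDICT = { '(' }
B → id: PREDICT = { 'id' }
B → c: PREDICT = { 'c' }
B → d: PREDICT = { 'd' }
  'd' is in predict set, so this production goes in M[B, 'd']

M[B, 'd'] = B → d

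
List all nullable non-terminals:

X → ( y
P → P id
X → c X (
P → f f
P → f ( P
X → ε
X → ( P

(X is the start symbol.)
{ 'X' }

A non-terminal is nullable if it can derive ε (the empty string): either it has an ε-production, or it has a production whose right-hand side consists entirely of nullable non-terminals.

ε-productions: X → ε
So X is immediately nullable.
No further non-terminal can be added: every production for the remaining non-terminals contains a terminal or a non-nullable non-terminal.
Nullable = { 'X' }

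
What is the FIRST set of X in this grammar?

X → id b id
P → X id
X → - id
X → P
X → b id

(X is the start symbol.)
FIRST sets of the other non-terminals involved (by the same procedure, iterated to a fixed point):
  FIRST(P) = { '-', 'b', 'id' }

From X → id b id:
  - id is a terminal: add 'id' and stop
From X → - id:
  - '-' is a terminal: add '-' and stop
From X → P:
  - P is a non-terminal: add FIRST(P) \ {ε} = { '-', 'b', 'id' }
    P is not nullable, so stop
From X → b id:
  - b is a terminal: add 'b' and stop

Collecting: FIRST(X) = { '-', 'b', 'id' }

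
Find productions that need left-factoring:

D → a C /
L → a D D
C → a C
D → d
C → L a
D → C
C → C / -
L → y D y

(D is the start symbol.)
No, left-factoring is not needed

Left-factoring is needed when two productions for the same non-terminal
share a common prefix on the right-hand side.

Productions for D:
  D → a C /
  D → d
  D → C
Productions for L:
  L → a D D
  L → y D y
Productions for C:
  C → a C
  C → L a
  C → C / -

No common prefixes found.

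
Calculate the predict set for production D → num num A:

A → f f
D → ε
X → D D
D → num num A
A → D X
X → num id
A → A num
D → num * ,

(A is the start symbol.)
PREDICT(D → num num A) = (FIRST(RHS) \ {ε}) ∪ (FOLLOW(D) if ε ∈ FIRST(RHS), i.e. RHS ⇒* ε)
FIRST(num num A) = { 'num' }
ε ∉ FIRST(num num A), so FOLLOW(D) is not added.
PREDICT(D → num num A) = { 'num' }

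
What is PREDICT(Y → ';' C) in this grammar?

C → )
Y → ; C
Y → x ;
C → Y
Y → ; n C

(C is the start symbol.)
{ ';' }

PREDICT(Y → ';' C) = (FIRST(RHS) \ {ε}) ∪ (FOLLOW(Y) if ε ∈ FIRST(RHS), i.e. RHS ⇒* ε)
FIRST(';' C) = { ';' }
ε ∉ FIRST(';' C), so FOLLOW(Y) is not added.
PREDICT(Y → ';' C) = { ';' }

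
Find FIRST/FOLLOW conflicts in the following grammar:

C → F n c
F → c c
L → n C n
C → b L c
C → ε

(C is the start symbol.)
Nullable non-terminals: C.
FIRST sets used below: FIRST(F) = { 'c' }

C: nullable alternative(s) C → ε; FOLLOW(C) = { $, 'n' }
  C → F n c: FIRST \ {ε} = { 'c' } — disjoint from FOLLOW(C)
  C → b L c: FIRST \ {ε} = { 'b' } — disjoint from FOLLOW(C)
  C → ε: FIRST \ {ε} = { } — this is the only nullable alternative, skip

F, L have no nullable alternative, so no FIRST/FOLLOW check is needed there.

No FIRST/FOLLOW conflicts found.

Answer: No FIRST/FOLLOW conflicts.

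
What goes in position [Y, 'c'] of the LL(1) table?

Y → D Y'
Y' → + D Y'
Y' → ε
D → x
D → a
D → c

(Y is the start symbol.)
Y → D Y'

To find M[Y, 'c'], we find productions for Y where 'c' is in the predict set (PREDICT(N → α) = (FIRST(α) \ {ε}) ∪ (FOLLOW(N) if α ⇒* ε)).

Relevant sets:
  FIRST(D) = { 'a', 'c', 'x' }

Y → D Y': PREDICT = { 'a', 'c', 'x' }
  'c' is in predict set, so this production goes in M[Y, 'c']

M[Y, 'c'] = Y → D Y'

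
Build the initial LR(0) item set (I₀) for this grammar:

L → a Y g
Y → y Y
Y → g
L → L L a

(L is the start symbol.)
{ [L → . L L a], [L → . a Y g], [L' → . L] }

First, augment the grammar with L' → L
I₀ = CLOSURE({ [L' → . L] }):
  [L' → . L] has the dot before L: add [L → . a Y g], [L → . L L a]
No further items can be added.

I₀ = { [L → . L L a], [L → . a Y g], [L' → . L] }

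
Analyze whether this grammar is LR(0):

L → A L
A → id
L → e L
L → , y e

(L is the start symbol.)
Yes, the grammar is LR(0)

A grammar is LR(0) if no state in the canonical LR(0) collection has:
  - both a shift item (dot before a terminal) and a complete item (shift-reduce conflict), or
  - two or more complete items (reduce-reduce conflict; the accept item [L' → L .] counts as a complete item here).

Augment with L' → L and build the canonical LR(0) collection (I0 = CLOSURE({[L' → . L]}), then GOTO on every symbol after a dot until no new states appear). It has 10 states:
  I0: { [A → . id], [L → . , y e], [L → . A L], [L → . e L], [L' → . L] }  — shift
  I1: { [L → , . y e] }  — shift
  I2: { [A → . id], [L → . , y e], [L → . A L], [L → . e L], [L → A . L] }  — shift
  I3: { [L' → L .] }  — accept
  I4: { [A → . id], [L → . , y e], [L → . A L], [L → . e L], [L → e . L] }  — shift
  I5: { [A → id .] }  — reduce
  I6: { [L → e L .] }  — reduce
  I7: { [L → A L .] }  — reduce
  I8: { [L → , y . e] }  — shift
  I9: { [L → , y e .] }  — reduce

Every state is either a pure shift/goto state or contains exactly one complete item and nothing to shift — no conflicts. The grammar is LR(0).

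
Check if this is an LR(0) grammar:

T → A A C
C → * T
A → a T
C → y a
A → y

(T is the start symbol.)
A grammar is LR(0) if no state in the canonical LR(0) collection has:
  - both a shift item (dot before a terminal) and a complete item (shift-reduce conflict), or
  - two or more complete items (reduce-reduce conflict; the accept item [T' → T .] counts as a complete item here).

Augment with T' → T and build the canonical LR(0) collection (I0 = CLOSURE({[T' → . T]}), then GOTO on every symbol after a dot until no new states appear). It has 12 states:
  I0: { [A → . a T], [A → . y], [T → . A A C], [T' → . T] }  — shift
  I1: { [A → . a T], [A → . y], [T → A . A C] }  — shift
  I2: { [T' → T .] }  — accept
  I3: { [A → . a T], [A → . y], [A → a . T], [T → . A A C] }  — shift
  I4: { [A → y .] }  — reduce
  I5: { [A → a T .] }  — reduce
  I6: { [C → . * T], [C → . y a], [T → A A . C] }  — shift
  I7: { [A → . a T], [A → . y], [C → * . T], [T → . A A C] }  — shift
  I8: { [T → A A C .] }  — reduce
  I9: { [C → y . a] }  — shift
  I10: { [C → y a .] }  — reduce
  I11: { [C → * T .] }  — reduce

Every state is either a pure shift/goto state or contains exactly one complete item and nothing to shift — no conflicts. The grammar is LR(0).

Answer: Yes, the grammar is LR(0)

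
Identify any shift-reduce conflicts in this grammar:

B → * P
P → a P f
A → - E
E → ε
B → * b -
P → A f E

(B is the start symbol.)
A shift-reduce conflict occurs when an LR(0) state has both:
  - a complete (reduce) item [A → α .] (dot at the end), and
  - a shift item [B → β . c γ] (dot before a terminal).

Augment with B' → B and build the canonical LR(0) collection (I0 = CLOSURE({[B' → . B]}), then GOTO on every symbol after a dot until no new states appear). It has 14 states:
  I0: { [B → . * P], [B → . * b -], [B' → . B] }  — shift
  I1: { [A → . - E], [B → * . P], [B → * . b -], [P → . A f E], [P → . a P f] }  — shift
  I2: { [B' → B .] }  — accept
  I3: { [A → - . E], [E → .] }  — reduce
  I4: { [P → A . f E] }  — shift
  I5: { [B → * P .] }  — reduce
  I6: { [A → . - E], [P → . A f E], [P → . a P f], [P → a . P f] }  — shift
  I7: { [B → * b . -] }  — shift
  I8: { [B → * b - .] }  — reduce
  I9: { [P → a P . f] }  — shift
  I10: { [P → a P f .] }  — reduce
  I11: { [E → .], [P → A f . E] }  — reduce
  I12: { [P → A f E .] }  — reduce
  I13: { [A → - E .] }  — reduce

No state contains both a complete item and a shift item.

Answer: No shift-reduce conflicts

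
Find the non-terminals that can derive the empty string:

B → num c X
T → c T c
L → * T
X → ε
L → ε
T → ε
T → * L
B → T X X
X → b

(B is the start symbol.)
A non-terminal is nullable if it can derive ε (the empty string): either it has an ε-production, or it has a production whose right-hand side consists entirely of nullable non-terminals.

ε-productions: X → ε, L → ε, T → ε
So X, L, T are immediately nullable.
B → T X X: every symbol on the right is nullable, so B is nullable too.
Every non-terminal is now nullable.
Nullable = { 'B', 'L', 'T', 'X' }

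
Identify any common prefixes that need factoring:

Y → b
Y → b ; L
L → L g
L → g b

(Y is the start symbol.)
Left-factoring is needed when two productions for the same non-terminal
share a common prefix on the right-hand side.

Productions for Y:
  Y → b
  Y → b ; L
Productions for L:
  L → L g
  L → g b

Found common prefix 'b' in productions for Y

Answer: Yes, Y has productions with common prefix 'b'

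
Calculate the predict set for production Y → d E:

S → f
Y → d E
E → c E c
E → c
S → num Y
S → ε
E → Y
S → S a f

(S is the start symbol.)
PREDICT(Y → d E) = (FIRST(RHS) \ {ε}) ∪ (FOLLOW(Y) if ε ∈ FIRST(RHS), i.e. RHS ⇒* ε)
FIRST(d E) = { 'd' }
ε ∉ FIRST(d E), so FOLLOW(Y) is not added.
PREDICT(Y → d E) = { 'd' }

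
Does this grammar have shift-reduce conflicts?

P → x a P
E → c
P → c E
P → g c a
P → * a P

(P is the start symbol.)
No shift-reduce conflicts

Augment with P' → P and build the canonical LR(0) collection (I0 = CLOSURE({[P' → . P]}), then GOTO on every symbol after a dot until no new states appear). It has 14 states:
  I0: { [P → . * a P], [P → . c E], [P → . g c a], [P → . x a P], [P' → . P] }  — shift
  I1: { [P → * . a P] }  — shift
  I2: { [P' → P .] }  — accept
  I3: { [E → . c], [P → c . E] }  — shift
  I4: { [P → g . c a] }  — shift
  I5: { [P → x . a P] }  — shift
  I6: { [P → . * a P], [P → . c E], [P → . g c a], [P → . x a P], [P → x a . P] }  — shift
  I7: { [P → x a P .] }  — reduce
  I8: { [P → g c . a] }  — shift
  I9: { [P → g c a .] }  — reduce
  I10: { [P → c E .] }  — reduce
  I11: { [E → c .] }  — reduce
  I12: { [P → * a . P], [P → . * a P], [P → . c E], [P → . g c a], [P → . x a P] }  — shift
  I13: { [P → * a P .] }  — reduce

No state contains both a complete item and a shift item.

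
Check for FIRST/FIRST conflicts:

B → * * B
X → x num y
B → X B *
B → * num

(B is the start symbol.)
Yes. B → '*' '*' B / B → '*' num on { '*' }

A FIRST/FIRST conflict occurs when two productions N → α and N → β for the same non-terminal have FIRST(α) ∩ FIRST(β) ≠ ∅ (with ε ∈ FIRST of a nullable right-hand side, so two nullable alternatives also conflict).

FIRST sets of the non-terminals at (or reachable through a nullable prefix from) the front of some alternative:
  FIRST(X) = { 'x' }

Productions for B:
  B → * * B: FIRST = { '*' }
  B → X B *: FIRST = { 'x' }
  B → * num: FIRST = { '*' }
X has only one production, so no FIRST/FIRST conflict is possible there.

Conflict for B: B → * * B and B → * num
  Overlap: { '*' }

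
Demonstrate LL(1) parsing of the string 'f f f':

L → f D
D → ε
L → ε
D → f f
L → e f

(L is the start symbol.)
LL(1) parsing maintains a stack (initially the start symbol over $) and the input. At each step: if the stack top is a terminal, match it against the current input token; if it is a non-terminal N, replace it with the RHS of M[N, lookahead] (the unique production whose predict set contains the lookahead).

Stack is shown with the top on the left.

Stack  Input    Action
----------------------
L $    f f f $  output L → f D
f D $  f f f $  match 'f'
D $    f f $    output D → f f
f f $  f f $    match 'f'
f $    f $      match 'f'
$      $        accept

The string is accepted.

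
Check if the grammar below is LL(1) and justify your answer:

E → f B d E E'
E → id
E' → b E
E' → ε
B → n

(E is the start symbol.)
No. Predict set conflict for E': { 'b' }

Relevant sets:
  FOLLOW(E') = { $, 'b' }

For E:
  PREDICT(E → f B d E E') = { 'f' }
  PREDICT(E → id) = { 'id' }
For E':
  PREDICT(E' → b E) = { 'b' }
  PREDICT(E' → ε) = { $, 'b' }
B has a single production, so nothing to check there.

Conflict found: Predict set conflict for E': { 'b' }
The grammar is NOT LL(1).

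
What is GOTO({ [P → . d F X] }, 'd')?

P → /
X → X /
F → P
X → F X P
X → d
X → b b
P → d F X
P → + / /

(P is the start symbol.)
GOTO(I, 'd') = CLOSURE({ [A → αX.β] : [A → α.Xβ] ∈ I, X = 'd' })

Items with dot before 'd', with the dot advanced:
  [P → . d F X] → [P → d . F X]
Closure of the advanced items:
  [P → d . F X] has the dot before F: add [F → . P]
  [F → . P] has the dot before P: add [P → . /], [P → . d F X], [P → . + / /]

GOTO = { [F → . P], [P → . + / /], [P → . /], [P → . d F X], [P → d . F X] }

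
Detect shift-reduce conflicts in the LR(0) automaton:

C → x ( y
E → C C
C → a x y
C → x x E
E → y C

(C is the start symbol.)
No shift-reduce conflicts

Augment with C' → C and build the canonical LR(0) collection (I0 = CLOSURE({[C' → . C]}), then GOTO on every symbol after a dot until no new states appear). It has 14 states:
  I0: { [C → . a x y], [C → . x ( y], [C → . x x E], [C' → . C] }  — shift
  I1: { [C' → C .] }  — accept
  I2: { [C → a . x y] }  — shift
  I3: { [C → x . ( y], [C → x . x E] }  — shift
  I4: { [C → x ( . y] }  — shift
  I5: { [C → . a x y], [C → . x ( y], [C → . x x E], [C → x x . E], [E → . C C], [E → . y C] }  — shift
  I6: { [C → . a x y], [C → . x ( y], [C → . x x E], [E → C . C] }  — shift
  I7: { [C → x x E .] }  — reduce
  I8: { [C → . a x y], [C → . x ( y], [C → . x x E], [E → y . C] }  — shift
  I9: { [E → y C .] }  — reduce
  I10: { [E → C C .] }  — reduce
  I11: { [C → x ( y .] }  — reduce
  I12: { [C → a x . y] }  — shift
  I13: { [C → a x y .] }  — reduce

No state contains both a complete item and a shift item.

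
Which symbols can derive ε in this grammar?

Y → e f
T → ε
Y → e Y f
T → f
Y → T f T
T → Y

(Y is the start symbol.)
A non-terminal is nullable if it can derive ε (the empty string): either it has an ε-production, or it has a production whose right-hand side consists entirely of nullable non-terminals.

ε-productions: T → ε
So T is immediately nullable.
No further non-terminal can be added: every production for the remaining non-terminals contains a terminal or a non-nullable non-terminal.
Nullable = { 'T' }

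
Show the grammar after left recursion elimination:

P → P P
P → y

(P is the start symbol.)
P → y P'
P' → P P'
P' → ε

P is directly left-recursive. The standard transformation for
  A → A α₁ | ... | A α_m | β₁ | ... | β_n
is
  A  → β₁ A' | ... | β_n A'
  A' → α₁ A' | ... | α_m A' | ε

P → y becomes P → y P'
P → P P becomes P' → P P'
Add P' → ε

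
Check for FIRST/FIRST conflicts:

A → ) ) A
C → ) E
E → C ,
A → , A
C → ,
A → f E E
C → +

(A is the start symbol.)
No FIRST/FIRST conflicts.

A FIRST/FIRST conflict occurs when two productions N → α and N → β for the same non-terminal have FIRST(α) ∩ FIRST(β) ≠ ∅ (with ε ∈ FIRST of a nullable right-hand side, so two nullable alternatives also conflict).

Productions for A:
  A → ) ) A: FIRST = { ')' }
  A → , A: FIRST = { ',' }
  A → f E E: FIRST = { 'f' }
Productions for C:
  C → ) E: FIRST = { ')' }
  C → ,: FIRST = { ',' }
  C → +: FIRST = { '+' }
E has only one production, so no FIRST/FIRST conflict is possible there.

All alternatives of each non-terminal have pairwise disjoint FIRST sets.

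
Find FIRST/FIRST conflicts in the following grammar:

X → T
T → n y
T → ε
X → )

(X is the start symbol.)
No FIRST/FIRST conflicts.

A FIRST/FIRST conflict occurs when two productions N → α and N → β for the same non-terminal have FIRST(α) ∩ FIRST(β) ≠ ∅ (with ε ∈ FIRST of a nullable right-hand side, so two nullable alternatives also conflict).

FIRST sets of the non-terminals at (or reachable through a nullable prefix from) the front of some alternative:
  FIRST(T) = { 'n', ε }

Productions for X:
  X → T: FIRST = { 'n', ε }
  X → ): FIRST = { ')' }
Productions for T:
  T → n y: FIRST = { 'n' }
  T → ε: FIRST = { ε }

All alternatives of each non-terminal have pairwise disjoint FIRST sets.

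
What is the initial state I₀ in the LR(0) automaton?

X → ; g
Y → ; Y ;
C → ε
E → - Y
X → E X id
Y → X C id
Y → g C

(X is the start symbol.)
First, augment the grammar with X' → X
I₀ = CLOSURE({ [X' → . X] }):
  [X' → . X] has the dot before X: add [X → . ; g], [X → . E X id]
  [X → . E X id] has the dot before E: add [E → . - Y]
No further items can be added.

I₀ = { [E → . - Y], [X → . ; g], [X → . E X id], [X' → . X] }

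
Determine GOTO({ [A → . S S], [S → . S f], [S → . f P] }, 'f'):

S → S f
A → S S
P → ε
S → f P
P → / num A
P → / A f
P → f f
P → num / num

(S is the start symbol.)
{ [P → . / A f], [P → . / num A], [P → . f f], [P → . num / num], [P → .], [S → f . P] }

GOTO(I, 'f') = CLOSURE({ [A → αX.β] : [A → α.Xβ] ∈ I, X = 'f' })

Items with dot before 'f', with the dot advanced:
  [S → . f P] → [S → f . P]
Closure of the advanced items:
  [S → f . P] has the dot before P: add [P → .], [P → . / num A], [P → . / A f], [P → . f f], [P → . num / num]

GOTO = { [P → . / A f], [P → . / num A], [P → . f f], [P → . num / num], [P → .], [S → f . P] }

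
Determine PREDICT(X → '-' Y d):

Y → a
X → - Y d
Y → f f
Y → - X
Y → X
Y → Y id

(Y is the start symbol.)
PREDICT(X → '-' Y d) = (FIRST(RHS) \ {ε}) ∪ (FOLLOW(X) if ε ∈ FIRST(RHS), i.e. RHS ⇒* ε)
FIRST('-' Y d) = { '-' }
ε ∉ FIRST('-' Y d), so FOLLOW(X) is not added.
PREDICT(X → '-' Y d) = { '-' }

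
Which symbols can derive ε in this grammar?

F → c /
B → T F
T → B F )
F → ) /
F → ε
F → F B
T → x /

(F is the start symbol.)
A non-terminal is nullable if it can derive ε (the empty string): either it has an ε-production, or it has a production whose right-hand side consists entirely of nullable non-terminals.

ε-productions: F → ε
So F is immediately nullable.
No further non-terminal can be added: every production for the remaining non-terminals contains a terminal or a non-nullable non-terminal.
Nullable = { 'F' }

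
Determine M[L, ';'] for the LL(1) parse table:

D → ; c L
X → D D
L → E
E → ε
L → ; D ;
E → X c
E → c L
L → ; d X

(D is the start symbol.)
L → E, L → ; D ;, L → ; d X

To find M[L, ';'], we find productions for L where ';' is in the predict set (PREDICT(N → α) = (FIRST(α) \ {ε}) ∪ (FOLLOW(N) if α ⇒* ε)).

Relevant sets:
  FIRST(E) = { ';', 'c', ε }
  FOLLOW(L) = { $, ';', 'c' }

L → E: PREDICT = { $, ';', 'c' }
  ';' is in predict set, so this production goes in M[L, ';']
L → ; D ;: PREDICT = { ';' }
  ';' is in predict set, so this production goes in M[L, ';']
L → ; d X: PREDICT = { ';' }
  ';' is in predict set, so this production goes in M[L, ';']

M[L, ';'] = L → E, L → ; D ;, L → ; d X  (a multiply-defined cell — the grammar is not LL(1))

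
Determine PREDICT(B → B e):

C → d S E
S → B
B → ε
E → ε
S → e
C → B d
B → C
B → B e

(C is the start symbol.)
{ 'd', 'e' }

PREDICT(B → B e) = (FIRST(RHS) \ {ε}) ∪ (FOLLOW(B) if ε ∈ FIRST(RHS), i.e. RHS ⇒* ε)
FIRST(B) = { 'd', 'e', ε }
FIRST(B e) = { 'd', 'e' }
ε ∉ FIRST(B e), so FOLLOW(B) is not added.
PREDICT(B → B e) = { 'd', 'e' }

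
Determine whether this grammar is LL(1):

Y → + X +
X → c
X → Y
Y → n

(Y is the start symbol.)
Yes, the grammar is LL(1).

Relevant sets:
  FIRST(Y) = { '+', 'n' }

For Y:
  PREDICT(Y → '+' X '+') = { '+' }
  PREDICT(Y → n) = { 'n' }
For X:
  PREDICT(X → c) = { 'c' }
  PREDICT(X → Y) = { '+', 'n' }

All predict sets are disjoint. The grammar IS LL(1).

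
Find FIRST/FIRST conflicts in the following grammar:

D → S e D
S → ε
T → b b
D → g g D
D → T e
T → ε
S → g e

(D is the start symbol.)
A FIRST/FIRST conflict occurs when two productions N → α and N → β for the same non-terminal have FIRST(α) ∩ FIRST(β) ≠ ∅ (with ε ∈ FIRST of a nullable right-hand side, so two nullable alternatives also conflict).

FIRST sets of the non-terminals at (or reachable through a nullable prefix from) the front of some alternative:
  FIRST(S) = { 'g', ε }
  FIRST(T) = { 'b', ε }

Productions for D:
  D → S e D: FIRST = { 'e', 'g' }
  D → g g D: FIRST = { 'g' }
  D → T e: FIRST = { 'b', 'e' }
Productions for S:
  S → ε: FIRST = { ε }
  S → g e: FIRST = { 'g' }
Productions for T:
  T → b b: FIRST = { 'b' }
  T → ε: FIRST = { ε }

Conflict for D: D → S e D and D → g g D
  Overlap: { 'g' }
Conflict for D: D → S e D and D → T e
  Overlap: { 'e' }

Answer: Yes. D → S e D / D → g g D on { 'g' }; D → S e D / D → T e on { 'e' }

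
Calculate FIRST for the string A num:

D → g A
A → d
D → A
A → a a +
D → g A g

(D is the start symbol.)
{ 'a', 'd' }

FIRST sets of the non-terminals involved (from the grammar, by fixed-point iteration):
  FIRST(A) = { 'a', 'd' }

To compute FIRST(A num), process the symbols left to right:
Symbol A is a non-terminal. Add FIRST(A) \ {ε} = { 'a', 'd' }
A is not nullable (ε ∉ FIRST(A)), so stop here.
FIRST(A num) = { 'a', 'd' }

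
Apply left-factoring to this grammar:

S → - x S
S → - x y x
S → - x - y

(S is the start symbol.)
Left-factoring transforms A → αβ₁ | αβ₂ into A → αA' and A' → β₁ | β₂
(α is the longest common prefix among the alternatives). Repeat until
no nonterminal has two alternatives with a common prefix.

Round 1: S has alternatives sharing prefix '- x'. Introduce S': S → - x S'
  Add: S' → S
  Add: S' → y x
  Add: S' → - y

No remaining common prefixes — done.

Resulting grammar:
S → - x S'
S' → S
S' → y x
S' → - y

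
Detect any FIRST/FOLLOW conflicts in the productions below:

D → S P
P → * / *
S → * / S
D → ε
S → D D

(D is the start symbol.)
A FIRST/FOLLOW conflict occurs when a non-terminal N has a nullable alternative N → β (β ⇒* ε) and another alternative N → α with FIRST(α) ∩ FOLLOW(N) ≠ ∅: on such a lookahead the parser cannot decide between expanding α and letting N vanish via β.

Nullable non-terminals: D, S.
FIRST sets used below: FIRST(S) = { '*', ε }, FIRST(P) = { '*' }, FIRST(D) = { '*', ε }

D: nullable alternative(s) D → ε; FOLLOW(D) = { $, '*' }
  D → S P: FIRST \ {ε} = { '*' } — overlaps FOLLOW(D) on { '*' }: CONFLICT
  D → ε: FIRST \ {ε} = { } — this is the only nullable alternative, skip

S: nullable alternative(s) S → D D; FOLLOW(S) = { '*' }
  S → * / S: FIRST \ {ε} = { '*' } — overlaps FOLLOW(S) on { '*' }: CONFLICT
  S → D D: FIRST \ {ε} = { '*' } — this is the only nullable alternative, skip

P has no nullable alternative, so no FIRST/FOLLOW check is needed there.

So the grammar has 2 FIRST/FOLLOW conflicts (marked CONFLICT above).

Answer: Yes. D → S P with FOLLOW(D) on { '*' }; S → '*' '/' S with FOLLOW(S) on { '*' }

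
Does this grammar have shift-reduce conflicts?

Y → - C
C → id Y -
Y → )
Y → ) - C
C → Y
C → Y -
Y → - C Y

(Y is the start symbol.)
Yes — I1: [Y → ) .] vs [Y → ) . - C]; I4: [Y → - C .] vs [Y → . )]; I5: [C → Y .] vs [C → Y . -]

Augment with Y' → Y and build the canonical LR(0) collection (I0 = CLOSURE({[Y' → . Y]}), then GOTO on every symbol after a dot until no new states appear). It has 13 states:
  I0: { [Y → . ) - C], [Y → . )], [Y → . - C Y], [Y → . - C], [Y' → . Y] }  — shift
  I1: { [Y → ) . - C], [Y → ) .] }  — shift, reduce
  I2: { [C → . Y -], [C → . Y], [C → . id Y -], [Y → - . C Y], [Y → - . C], [Y → . ) - C], [Y → . )], [Y → . - C Y], [Y → . - C] }  — shift
  I3: { [Y' → Y .] }  — accept
  I4: { [Y → - C . Y], [Y → - C .], [Y → . ) - C], [Y → . )], [Y → . - C Y], [Y → . - C] }  — shift, reduce
  I5: { [C → Y . -], [C → Y .] }  — shift, reduce
  I6: { [C → id . Y -], [Y → . ) - C], [Y → . )], [Y → . - C Y], [Y → . - C] }  — shift
  I7: { [C → id Y . -] }  — shift
  I8: { [C → id Y - .] }  — reduce
  I9: { [C → Y - .] }  — reduce
  I10: { [Y → - C Y .] }  — reduce
  I11: { [C → . Y -], [C → . Y], [C → . id Y -], [Y → ) - . C], [Y → . ) - C], [Y → . )], [Y → . - C Y], [Y → . - C] }  — shift
  I12: { [Y → ) - C .] }  — reduce

I1 contains reduce item [Y → ) .] and shift item [Y → ) . - C] — shift-reduce conflict.
I4 contains reduce item [Y → - C .] and shift items [Y → . )], [Y → . ) - C], [Y → . - C], [Y → . - C Y] — shift-reduce conflict.
I5 contains reduce item [C → Y .] and shift item [C → Y . -] — shift-reduce conflict.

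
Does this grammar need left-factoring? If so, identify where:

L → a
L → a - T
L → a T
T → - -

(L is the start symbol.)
Left-factoring is needed when two productions for the same non-terminal
share a common prefix on the right-hand side.

Productions for L:
  L → a
  L → a - T
  L → a T

Found common prefix 'a' in productions for L

Answer: Yes, L has productions with common prefix 'a'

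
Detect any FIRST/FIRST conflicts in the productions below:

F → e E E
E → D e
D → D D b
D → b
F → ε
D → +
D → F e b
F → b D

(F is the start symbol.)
Yes. D → D D b / D → b on { 'b' }; D → D D b / D → '+' on { '+' }; D → D D b / D → F e b on { 'b', 'e' }; D → b / D → F e b on { 'b' }

A FIRST/FIRST conflict occurs when two productions N → α and N → β for the same non-terminal have FIRST(α) ∩ FIRST(β) ≠ ∅ (with ε ∈ FIRST of a nullable right-hand side, so two nullable alternatives also conflict).

FIRST sets of the non-terminals at (or reachable through a nullable prefix from) the front of some alternative:
  FIRST(D) = { '+', 'b', 'e' }
  FIRST(F) = { 'b', 'e', ε }

Productions for F:
  F → e E E: FIRST = { 'e' }
  F → ε: FIRST = { ε }
  F → b D: FIRST = { 'b' }
Productions for D:
  D → D D b: FIRST = { '+', 'b', 'e' }
  D → b: FIRST = { 'b' }
  D → +: FIRST = { '+' }
  D → F e b: FIRST = { 'b', 'e' }
E has only one production, so no FIRST/FIRST conflict is possible there.

Conflict for D: D → D D b and D → b
  Overlap: { 'b' }
Conflict for D: D → D D b and D → +
  Overlap: { '+' }
Conflict for D: D → D D b and D → F e b
  Overlap: { 'b', 'e' }
Conflict for D: D → b and D → F e b
  Overlap: { 'b' }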